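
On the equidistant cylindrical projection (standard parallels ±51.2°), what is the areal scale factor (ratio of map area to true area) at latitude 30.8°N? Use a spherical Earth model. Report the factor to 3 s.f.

0.729

With standard parallel φ₀ = 51.2°, the equirectangular projection gives x = Rλ cos φ₀, y = Rφ, so h = 1 and k = cos 51.2° / cos φ.
Areal scale = h·k = 1 × cos φ₀ / cos φ; at 30.8°, h = 1.000, k = 0.7295, so h·k = 0.7295.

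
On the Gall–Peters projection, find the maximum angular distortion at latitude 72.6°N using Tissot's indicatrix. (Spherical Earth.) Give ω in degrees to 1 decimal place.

88.3°

The Gall–Peters projection is cylindrical equal-area with φ₀ = 45°. A cylindrical equal-area projection with standard parallel φ₀ has meridian scale h = cos φ / cos φ₀ and parallel scale k = cos φ₀ / cos φ (so areas are preserved, h·k = 1).
At 72.6°: h = 0.4229, k = 2.365; principal scales a = 2.365, b = 0.4229.
sin(ω/2) = (a − b)/(a + b) = 1.942/2.787 = 0.6966, so ω = 2 arcsin(0.6966) ≈ 88.3°.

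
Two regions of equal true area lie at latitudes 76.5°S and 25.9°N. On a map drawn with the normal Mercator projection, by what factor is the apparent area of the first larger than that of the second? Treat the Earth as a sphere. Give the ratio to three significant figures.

14.8

On Mercator, area is exaggerated by sec²φ = 1/cos²φ.
At 76.5°: sec²(76.5°) = 1/0.2334² = 18.35.
At 25.9°: sec²(25.9°) = 1/0.8996² = 1.236.
Ratio = 18.35/1.236 = cos²(25.9°)/cos²(76.5°) ≈ 14.8.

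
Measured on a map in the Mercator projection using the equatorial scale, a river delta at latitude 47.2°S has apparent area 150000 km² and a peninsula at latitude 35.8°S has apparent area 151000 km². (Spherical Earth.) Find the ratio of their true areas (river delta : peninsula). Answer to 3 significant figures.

0.697

Mercator's areal exaggeration is sec²φ; hence true area = (apparent area) · cos²φ.
True area of river delta: 150000 × cos²(47.2°) = 150000 × 0.4616 = 69250 km².
True area of peninsula: 151000 × cos²(35.8°) = 151000 × 0.6578 = 99330 km².
Ratio = 69250 / 99330 ≈ 0.697.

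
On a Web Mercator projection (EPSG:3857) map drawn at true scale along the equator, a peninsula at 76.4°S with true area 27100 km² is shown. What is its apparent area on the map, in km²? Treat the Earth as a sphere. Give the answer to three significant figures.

The Mercator projection is conformal; its linear scale factor is the same in every direction and equals sec φ = 1/cos φ.
Areal scale = k² = sec²φ = 1/cos²(76.4°) = 1/0.2351² = 18.09.
Apparent area = 27100 × 18.09 ≈ 490000 km².

490000 km²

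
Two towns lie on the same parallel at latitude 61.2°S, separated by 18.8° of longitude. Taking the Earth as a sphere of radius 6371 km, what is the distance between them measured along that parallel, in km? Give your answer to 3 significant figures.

Arc length along a parallel = R cos φ · Δλ (with Δλ in radians).
= 6371 × cos 61.2° × (18.8° × π/180) = 6371 × 0.4818 × 0.3281 ≈ 1010 km.

1010 km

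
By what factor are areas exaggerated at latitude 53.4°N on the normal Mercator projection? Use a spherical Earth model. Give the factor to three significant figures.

The Mercator projection is conformal; its linear scale factor is the same in every direction and equals sec φ = 1/cos φ.
Areal scale = k² = sec²φ = 1/cos²(53.4°) = 1/0.5962² = 2.813.

2.81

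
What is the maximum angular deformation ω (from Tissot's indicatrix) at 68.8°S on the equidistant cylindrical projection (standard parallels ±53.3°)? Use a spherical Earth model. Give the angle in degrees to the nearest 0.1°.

28.5°

The equidistant cylindrical projection with φ₀ = 53.3° has h = 1 (meridians true) and k = cos φ₀ / cos φ along parallels.
At 68.8°: h = 1.000, k = 1.653; principal scales a = 1.653, b = 1.000.
sin(ω/2) = (a − b)/(a + b) = 0.6526/2.653 = 0.2460, so ω = 2 arcsin(0.2460) ≈ 28.5°.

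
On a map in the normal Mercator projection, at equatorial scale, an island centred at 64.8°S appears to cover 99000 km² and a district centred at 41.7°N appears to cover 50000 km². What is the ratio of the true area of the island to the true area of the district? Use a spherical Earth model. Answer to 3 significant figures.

0.644

Since Mercator area scale is 1/cos²φ, the true area equals the apparent area multiplied by cos²φ.
True area of island: 99000 × cos²(64.8°) = 99000 × 0.1813 = 17950 km².
True area of district: 50000 × cos²(41.7°) = 50000 × 0.5575 = 27870 km².
Ratio = 17950 / 27870 ≈ 0.644.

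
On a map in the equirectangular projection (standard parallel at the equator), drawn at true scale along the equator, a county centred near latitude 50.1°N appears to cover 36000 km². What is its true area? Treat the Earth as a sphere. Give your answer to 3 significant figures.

23100 km²

Plate carrée maps x = Rλ, y = Rφ. The meridian scale is h = 1 and the parallel scale is k = 1/cos φ = sec φ.
Areal scale = h·k = 1 × sec φ; at 50.1°, h = 1.000, k = 1.559, so h·k = 1.559.
True area = apparent / (areal scale) = 36000 / 1.559 ≈ 23100 km².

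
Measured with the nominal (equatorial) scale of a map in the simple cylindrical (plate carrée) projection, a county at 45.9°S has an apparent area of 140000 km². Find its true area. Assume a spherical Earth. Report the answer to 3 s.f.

In the plate carrée (x = Rλ, y = Rφ), meridians are true-scale (h = 1) and parallels are stretched by k = sec φ.
Areal scale = h·k = 1 × sec φ; at 45.9°, h = 1.000, k = 1.437, so h·k = 1.437.
True area = apparent / (areal scale) = 140000 / 1.437 ≈ 97400 km².

97400 km²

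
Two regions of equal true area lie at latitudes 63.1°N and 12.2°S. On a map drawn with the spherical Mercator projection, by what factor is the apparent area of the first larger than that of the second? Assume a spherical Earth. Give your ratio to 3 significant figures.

Mercator areal scale is sec²φ.
At 63.1°: sec²(63.1°) = 1/0.4524² = 4.885.
At 12.2°: sec²(12.2°) = 1/0.9774² = 1.047.
Ratio = 4.885/1.047 = cos²(12.2°)/cos²(63.1°) ≈ 4.67.

4.67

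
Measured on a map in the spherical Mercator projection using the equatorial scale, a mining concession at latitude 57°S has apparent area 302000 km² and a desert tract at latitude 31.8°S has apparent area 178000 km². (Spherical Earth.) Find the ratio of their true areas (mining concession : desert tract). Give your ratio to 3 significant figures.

0.697

Since Mercator area scale is 1/cos²φ, the true area equals the apparent area multiplied by cos²φ.
True area of mining concession: 302000 × cos²(57°) = 302000 × 0.2966 = 89580 km².
True area of desert tract: 178000 × cos²(31.8°) = 178000 × 0.7223 = 128600 km².
Ratio = 89580 / 128600 ≈ 0.697.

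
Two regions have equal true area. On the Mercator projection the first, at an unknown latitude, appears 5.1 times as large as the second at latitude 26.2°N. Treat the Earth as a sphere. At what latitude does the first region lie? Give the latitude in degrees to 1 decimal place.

On Mercator, (apparent₁)/(apparent₂) = sec²φ₁ / sec²φ₂ when true areas are equal.
cos²φ₂ / cos²φ₁ = 5.1  ⇒  cos φ₁ = cos 26.2° / √5.1 = 0.8973/2.258 = 0.3973.
φ₁ = arccos(0.3973) ≈ 66.6°.

66.6°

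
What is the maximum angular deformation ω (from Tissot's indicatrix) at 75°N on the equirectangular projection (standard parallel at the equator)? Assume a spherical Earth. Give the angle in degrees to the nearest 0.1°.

72.1°

Plate carrée maps x = Rλ, y = Rφ. The meridian scale is h = 1 and the parallel scale is k = 1/cos φ = sec φ.
At 75°: h = 1.000, k = 3.864; principal scales a = 3.864, b = 1.000.
sin(ω/2) = (a − b)/(a + b) = 2.864/4.864 = 0.5888, so ω = 2 arcsin(0.5888) ≈ 72.1°.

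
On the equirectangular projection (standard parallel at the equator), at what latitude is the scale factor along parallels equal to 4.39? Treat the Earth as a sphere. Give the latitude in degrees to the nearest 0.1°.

76.8°

Plate carrée: h = 1, k = sec φ along parallels.
sec φ = 4.39  ⇒  cos φ = 0.2278  ⇒  φ ≈ 76.8°.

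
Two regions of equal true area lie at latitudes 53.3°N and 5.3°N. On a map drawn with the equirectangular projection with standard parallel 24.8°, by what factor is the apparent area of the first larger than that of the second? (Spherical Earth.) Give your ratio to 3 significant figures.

The equidistant cylindrical projection with φ₀ = 24.8° has h = 1 (meridians true) and k = cos φ₀ / cos φ along parallels.
Areal scale at 53.3°: h·k = 1.000 × 1.519 = 1.519.
Areal scale at 5.3°: h·k = 1.000 × 0.9117 = 0.9117.
Ratio = 1.519/0.9117 ≈ 1.67.

1.67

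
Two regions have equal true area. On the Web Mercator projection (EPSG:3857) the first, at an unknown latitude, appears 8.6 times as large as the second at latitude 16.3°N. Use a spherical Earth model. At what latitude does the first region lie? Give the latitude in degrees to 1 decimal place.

On Mercator, (apparent₁)/(apparent₂) = sec²φ₁ / sec²φ₂ when true areas are equal.
cos²φ₂ / cos²φ₁ = 8.6  ⇒  cos φ₁ = cos 16.3° / √8.6 = 0.9598/2.933 = 0.3273.
φ₁ = arccos(0.3273) ≈ 70.9°.

70.9°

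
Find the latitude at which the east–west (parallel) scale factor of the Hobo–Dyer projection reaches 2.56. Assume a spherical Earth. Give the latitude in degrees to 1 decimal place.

71.9°

Hobo–Dyer is a cylindrical equal-area projection with standard parallels at ±37.5°. For cylindrical equal-area with standard parallel φ₀, h = cos φ / cos φ₀ and k = cos φ₀ / cos φ, so h·k = 1.
k = cos φ₀ / cos φ = 2.56  ⇒  cos φ = cos 37.5° / 2.56 = 0.3099.
φ = arccos(0.3099) ≈ 71.9°.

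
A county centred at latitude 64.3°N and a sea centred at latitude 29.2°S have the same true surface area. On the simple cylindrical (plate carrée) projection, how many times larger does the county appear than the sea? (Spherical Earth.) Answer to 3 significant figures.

For the equirectangular projection with φ₀ = 0 (plate carrée), h = 1 along meridians and k = sec φ along parallels.
Areal scale at 64.3°: h·k = 1.000 × 2.306 = 2.306.
Areal scale at 29.2°: h·k = 1.000 × 1.146 = 1.146.
Ratio = 2.306/1.146 ≈ 2.01.

2.01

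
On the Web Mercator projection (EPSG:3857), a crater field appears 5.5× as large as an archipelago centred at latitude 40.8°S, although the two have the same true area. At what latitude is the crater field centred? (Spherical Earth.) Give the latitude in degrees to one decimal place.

On Mercator, (apparent₁)/(apparent₂) = sec²φ₁ / sec²φ₂ when true areas are equal.
cos²φ₂ / cos²φ₁ = 5.5  ⇒  cos φ₁ = cos 40.8° / √5.5 = 0.7570/2.345 = 0.3228.
φ₁ = arccos(0.3228) ≈ 71.2°.

71.2°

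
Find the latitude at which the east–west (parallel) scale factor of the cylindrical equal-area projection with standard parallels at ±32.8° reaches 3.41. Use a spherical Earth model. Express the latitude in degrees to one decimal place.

75.7°

A cylindrical equal-area projection with standard parallel φ₀ has meridian scale h = cos φ / cos φ₀ and parallel scale k = cos φ₀ / cos φ (so areas are preserved, h·k = 1).
k = cos φ₀ / cos φ = 3.41  ⇒  cos φ = cos 32.8° / 3.41 = 0.2465.
φ = arccos(0.2465) ≈ 75.7°.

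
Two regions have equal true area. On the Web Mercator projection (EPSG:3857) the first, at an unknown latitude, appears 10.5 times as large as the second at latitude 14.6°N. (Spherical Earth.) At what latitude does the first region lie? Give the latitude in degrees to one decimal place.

On Mercator, (apparent₁)/(apparent₂) = sec²φ₁ / sec²φ₂ when true areas are equal.
cos²φ₂ / cos²φ₁ = 10.5  ⇒  cos φ₁ = cos 14.6° / √10.5 = 0.9677/3.240 = 0.2986.
φ₁ = arccos(0.2986) ≈ 72.6°.

72.6°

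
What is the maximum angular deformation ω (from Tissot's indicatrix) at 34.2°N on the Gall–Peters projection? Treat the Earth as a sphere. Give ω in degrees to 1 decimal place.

Gall–Peters is a cylindrical equal-area projection with standard parallels at ±45°. Cylindrical equal-area (φ₀ = 45°): h = cos φ / cos 45° along meridians, k = cos 45° / cos φ along parallels; h·k = 1.
At 34.2°: h = 1.170, k = 0.8549; principal scales a = 1.170, b = 0.8549.
sin(ω/2) = (a − b)/(a + b) = 0.3147/2.025 = 0.1554, so ω = 2 arcsin(0.1554) ≈ 17.9°.

17.9°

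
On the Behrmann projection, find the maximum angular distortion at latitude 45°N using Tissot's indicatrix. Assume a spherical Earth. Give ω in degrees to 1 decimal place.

23.1°

The Behrmann projection is cylindrical equal-area with φ₀ = 30°. For cylindrical equal-area with standard parallel φ₀, h = cos φ / cos φ₀ and k = cos φ₀ / cos φ, so h·k = 1.
At 45°: h = 0.8165, k = 1.225; principal scales a = 1.225, b = 0.8165.
sin(ω/2) = (a − b)/(a + b) = 0.4082/2.041 = 0.2000, so ω = 2 arcsin(0.2000) ≈ 23.1°.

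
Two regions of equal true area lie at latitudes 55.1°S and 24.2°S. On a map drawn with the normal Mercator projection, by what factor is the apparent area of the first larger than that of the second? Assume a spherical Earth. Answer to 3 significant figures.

Mercator areal scale is sec²φ.
At 55.1°: sec²(55.1°) = 1/0.5721² = 3.055.
At 24.2°: sec²(24.2°) = 1/0.9121² = 1.202.
Ratio = 3.055/1.202 = cos²(24.2°)/cos²(55.1°) ≈ 2.54.

2.54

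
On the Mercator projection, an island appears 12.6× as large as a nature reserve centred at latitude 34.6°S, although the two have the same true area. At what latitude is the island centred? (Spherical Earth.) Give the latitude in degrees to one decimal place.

Mercator areal scale is sec²φ, so apparent-area ratio = sec²φ₁ / sec²φ₂ = cos²φ₂ / cos²φ₁.
cos²φ₂ / cos²φ₁ = 12.6  ⇒  cos φ₁ = cos 34.6° / √12.6 = 0.8231/3.550 = 0.2319.
φ₁ = arccos(0.2319) ≈ 76.6°.

76.6°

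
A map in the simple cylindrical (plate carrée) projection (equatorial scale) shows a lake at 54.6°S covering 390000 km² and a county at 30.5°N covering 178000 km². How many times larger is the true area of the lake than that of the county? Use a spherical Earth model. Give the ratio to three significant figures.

Plate carrée has h = 1 and k = sec φ, giving areal scale sec φ; true area = (apparent area) · cos φ.
True area of lake: 390000 × cos(54.6°) = 390000 × 0.5793 = 225900 km².
True area of county: 178000 × cos(30.5°) = 178000 × 0.8616 = 153400 km².
Ratio = 225900 / 153400 ≈ 1.47.

1.47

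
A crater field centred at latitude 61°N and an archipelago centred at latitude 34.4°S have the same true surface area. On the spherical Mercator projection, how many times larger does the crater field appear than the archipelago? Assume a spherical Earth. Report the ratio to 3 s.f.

2.90

Mercator areal scale is sec²φ.
At 61°: sec²(61°) = 1/0.4848² = 4.255.
At 34.4°: sec²(34.4°) = 1/0.8251² = 1.469.
Ratio = 4.255/1.469 = cos²(34.4°)/cos²(61°) ≈ 2.90.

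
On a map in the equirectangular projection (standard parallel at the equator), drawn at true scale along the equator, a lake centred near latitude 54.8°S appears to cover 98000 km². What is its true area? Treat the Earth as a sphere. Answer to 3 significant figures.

56500 km²

Plate carrée maps x = Rλ, y = Rφ. The meridian scale is h = 1 and the parallel scale is k = 1/cos φ = sec φ.
Areal scale = h·k = 1 × sec φ; at 54.8°, h = 1.000, k = 1.735, so h·k = 1.735.
True area = apparent / (areal scale) = 98000 / 1.735 ≈ 56500 km².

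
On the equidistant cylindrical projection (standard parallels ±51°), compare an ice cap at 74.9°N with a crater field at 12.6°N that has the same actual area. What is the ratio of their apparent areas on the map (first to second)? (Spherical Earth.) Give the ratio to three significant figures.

In the equirectangular projection with standard parallel φ₀ = 51° (x = Rλ cos φ₀, y = Rφ), meridians are true-scale (h = 1) and the parallel scale is k = cos φ₀ / cos φ.
Areal scale at 74.9°: h·k = 1.000 × 2.416 = 2.416.
Areal scale at 12.6°: h·k = 1.000 × 0.6449 = 0.6449.
Ratio = 2.416/0.6449 ≈ 3.75.

3.75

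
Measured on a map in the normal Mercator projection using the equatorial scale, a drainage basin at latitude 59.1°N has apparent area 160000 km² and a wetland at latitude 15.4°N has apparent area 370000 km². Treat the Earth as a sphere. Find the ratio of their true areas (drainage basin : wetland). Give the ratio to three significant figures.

0.123

Mercator's areal exaggeration is sec²φ; hence true area = (apparent area) · cos²φ.
True area of drainage basin: 160000 × cos²(59.1°) = 160000 × 0.2637 = 42200 km².
True area of wetland: 370000 × cos²(15.4°) = 370000 × 0.9295 = 343900 km².
Ratio = 42200 / 343900 ≈ 0.123.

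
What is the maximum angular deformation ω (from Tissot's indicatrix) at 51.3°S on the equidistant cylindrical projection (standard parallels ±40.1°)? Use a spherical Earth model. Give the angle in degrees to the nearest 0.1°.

11.5°

The equidistant cylindrical projection with φ₀ = 40.1° has h = 1 (meridians true) and k = cos φ₀ / cos φ along parallels.
At 51.3°: h = 1.000, k = 1.223; principal scales a = 1.223, b = 1.000.
sin(ω/2) = (a − b)/(a + b) = 0.2234/2.223 = 0.1005, so ω = 2 arcsin(0.1005) ≈ 11.5°.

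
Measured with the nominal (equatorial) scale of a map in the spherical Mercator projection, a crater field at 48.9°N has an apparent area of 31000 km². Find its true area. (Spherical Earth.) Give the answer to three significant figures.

Mercator is conformal, so the point scale is isotropic: h = k = sec φ = 1/cos φ.
Areal scale = k² = sec²φ = 1/cos²(48.9°) = 1/0.6574² = 2.314.
True area = apparent / (areal scale) = 31000 / 2.314 ≈ 13400 km².

13400 km²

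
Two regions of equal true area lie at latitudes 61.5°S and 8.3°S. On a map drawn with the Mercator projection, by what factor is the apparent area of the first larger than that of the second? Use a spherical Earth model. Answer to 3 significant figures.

Mercator areal scale is sec²φ.
At 61.5°: sec²(61.5°) = 1/0.4772² = 4.392.
At 8.3°: sec²(8.3°) = 1/0.9895² = 1.021.
Ratio = 4.392/1.021 = cos²(8.3°)/cos²(61.5°) ≈ 4.30.

4.30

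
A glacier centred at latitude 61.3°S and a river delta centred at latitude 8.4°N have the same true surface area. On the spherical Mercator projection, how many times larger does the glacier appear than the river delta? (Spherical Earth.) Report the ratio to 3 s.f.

Mercator areal scale is sec²φ.
At 61.3°: sec²(61.3°) = 1/0.4802² = 4.336.
At 8.4°: sec²(8.4°) = 1/0.9893² = 1.022.
Ratio = 4.336/1.022 = cos²(8.4°)/cos²(61.3°) ≈ 4.24.

4.24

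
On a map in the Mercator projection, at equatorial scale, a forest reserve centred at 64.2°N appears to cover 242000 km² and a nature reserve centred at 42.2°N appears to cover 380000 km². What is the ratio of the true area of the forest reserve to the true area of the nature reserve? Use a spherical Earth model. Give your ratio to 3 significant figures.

On Mercator the areal scale is sec²φ, so true area = apparent × cos²φ.
True area of forest reserve: 242000 × cos²(64.2°) = 242000 × 0.1894 = 45840 km².
True area of nature reserve: 380000 × cos²(42.2°) = 380000 × 0.5488 = 208500 km².
Ratio = 45840 / 208500 ≈ 0.220.

0.220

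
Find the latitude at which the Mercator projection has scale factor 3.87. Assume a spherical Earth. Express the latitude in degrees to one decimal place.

Mercator scale is k = sec φ = 1/cos φ.
1/cos φ = 3.87  ⇒  cos φ = 0.2584  ⇒  φ = arccos(0.2584) ≈ 75.0°.

75.0°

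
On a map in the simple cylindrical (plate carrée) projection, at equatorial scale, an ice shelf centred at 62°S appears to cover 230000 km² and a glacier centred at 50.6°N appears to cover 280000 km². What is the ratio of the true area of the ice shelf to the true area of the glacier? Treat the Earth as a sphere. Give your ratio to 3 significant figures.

0.608

On the plate carrée, areal scale = h·k = 1 × sec φ, so true area = apparent × cos φ.
True area of ice shelf: 230000 × cos(62°) = 230000 × 0.4695 = 108000 km².
True area of glacier: 280000 × cos(50.6°) = 280000 × 0.6347 = 177700 km².
Ratio = 108000 / 177700 ≈ 0.608.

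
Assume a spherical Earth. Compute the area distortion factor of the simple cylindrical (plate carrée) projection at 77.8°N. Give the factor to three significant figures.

For the equirectangular projection with φ₀ = 0 (plate carrée), h = 1 along meridians and k = sec φ along parallels.
Areal scale = h·k = 1 × sec φ; at 77.8°, h = 1.000, k = 4.732, so h·k = 4.732.

4.73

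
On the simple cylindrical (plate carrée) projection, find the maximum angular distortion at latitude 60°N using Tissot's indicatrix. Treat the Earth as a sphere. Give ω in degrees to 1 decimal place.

In the plate carrée (x = Rλ, y = Rφ), meridians are true-scale (h = 1) and parallels are stretched by k = sec φ.
At 60°: h = 1.000, k = 2.000; principal scales a = 2.000, b = 1.000.
sin(ω/2) = (a − b)/(a + b) = 1.0000/3.000 = 0.3333, so ω = 2 arcsin(0.3333) ≈ 38.9°.

38.9°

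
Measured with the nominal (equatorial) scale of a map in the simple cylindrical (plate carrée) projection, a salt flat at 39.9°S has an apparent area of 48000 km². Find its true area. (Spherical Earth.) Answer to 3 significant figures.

In the plate carrée (x = Rλ, y = Rφ), meridians are true-scale (h = 1) and parallels are stretched by k = sec φ.
Areal scale = h·k = 1 × sec φ; at 39.9°, h = 1.000, k = 1.304, so h·k = 1.304.
True area = apparent / (areal scale) = 48000 / 1.304 ≈ 36800 km².

36800 km²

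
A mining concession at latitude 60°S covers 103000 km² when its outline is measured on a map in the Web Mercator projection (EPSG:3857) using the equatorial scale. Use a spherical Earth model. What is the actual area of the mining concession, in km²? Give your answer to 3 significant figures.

For Mercator, h = k = sec φ (a conformal cylindrical projection has a single point scale, 1/cos φ).
Areal scale = k² = sec²φ = 1/cos²(60°) = 1/0.5000² = 4.000.
True area = apparent / (areal scale) = 103000 / 4.000 ≈ 25800 km².

25800 km²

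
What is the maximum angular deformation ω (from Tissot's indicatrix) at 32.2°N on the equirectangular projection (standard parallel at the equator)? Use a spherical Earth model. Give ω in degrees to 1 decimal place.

For the equirectangular projection with φ₀ = 0 (plate carrée), h = 1 along meridians and k = sec φ along parallels.
At 32.2°: h = 1.000, k = 1.182; principal scales a = 1.182, b = 1.000.
sin(ω/2) = (a − b)/(a + b) = 0.1818/2.182 = 0.08331, so ω = 2 arcsin(0.08331) ≈ 9.6°.

9.6°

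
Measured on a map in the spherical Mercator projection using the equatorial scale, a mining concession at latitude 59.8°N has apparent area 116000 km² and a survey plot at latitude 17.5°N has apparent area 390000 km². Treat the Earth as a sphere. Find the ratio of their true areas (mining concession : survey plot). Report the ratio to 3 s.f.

On Mercator the areal scale is sec²φ, so true area = apparent × cos²φ.
True area of mining concession: 116000 × cos²(59.8°) = 116000 × 0.2530 = 29350 km².
True area of survey plot: 390000 × cos²(17.5°) = 390000 × 0.9096 = 354700 km².
Ratio = 29350 / 354700 ≈ 0.0827.

0.0827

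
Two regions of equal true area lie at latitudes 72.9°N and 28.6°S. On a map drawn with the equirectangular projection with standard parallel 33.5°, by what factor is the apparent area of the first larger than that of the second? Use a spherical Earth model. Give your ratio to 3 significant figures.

The equidistant cylindrical projection with φ₀ = 33.5° has h = 1 (meridians true) and k = cos φ₀ / cos φ along parallels.
Areal scale at 72.9°: h·k = 1.000 × 2.836 = 2.836.
Areal scale at 28.6°: h·k = 1.000 × 0.9498 = 0.9498.
Ratio = 2.836/0.9498 ≈ 2.99.

2.99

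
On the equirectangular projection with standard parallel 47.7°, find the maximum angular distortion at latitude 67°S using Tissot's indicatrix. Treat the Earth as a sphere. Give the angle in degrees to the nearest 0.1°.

The equidistant cylindrical projection with φ₀ = 47.7° has h = 1 (meridians true) and k = cos φ₀ / cos φ along parallels.
At 67°: h = 1.000, k = 1.722; principal scales a = 1.722, b = 1.000.
sin(ω/2) = (a − b)/(a + b) = 0.7224/2.722 = 0.2654, so ω = 2 arcsin(0.2654) ≈ 30.8°.

30.8°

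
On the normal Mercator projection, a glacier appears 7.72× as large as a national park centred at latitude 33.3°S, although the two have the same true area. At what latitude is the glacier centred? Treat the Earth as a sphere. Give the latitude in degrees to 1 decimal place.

72.5°

On Mercator, (apparent₁)/(apparent₂) = sec²φ₁ / sec²φ₂ when true areas are equal.
cos²φ₂ / cos²φ₁ = 7.72  ⇒  cos φ₁ = cos 33.3° / √7.72 = 0.8358/2.778 = 0.3008.
φ₁ = arccos(0.3008) ≈ 72.5°.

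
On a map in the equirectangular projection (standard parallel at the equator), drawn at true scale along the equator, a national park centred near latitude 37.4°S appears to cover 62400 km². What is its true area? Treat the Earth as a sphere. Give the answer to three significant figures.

Plate carrée maps x = Rλ, y = Rφ. The meridian scale is h = 1 and the parallel scale is k = 1/cos φ = sec φ.
Areal scale = h·k = 1 × sec φ; at 37.4°, h = 1.000, k = 1.259, so h·k = 1.259.
True area = apparent / (areal scale) = 62400 / 1.259 ≈ 49600 km².

49600 km²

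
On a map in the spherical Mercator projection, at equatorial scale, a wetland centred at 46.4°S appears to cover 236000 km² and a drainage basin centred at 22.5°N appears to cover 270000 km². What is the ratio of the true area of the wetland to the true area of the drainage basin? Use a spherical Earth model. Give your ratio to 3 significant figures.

0.487

Mercator's areal exaggeration is sec²φ; hence true area = (apparent area) · cos²φ.
True area of wetland: 236000 × cos²(46.4°) = 236000 × 0.4756 = 112200 km².
True area of drainage basin: 270000 × cos²(22.5°) = 270000 × 0.8536 = 230500 km².
Ratio = 112200 / 230500 ≈ 0.487.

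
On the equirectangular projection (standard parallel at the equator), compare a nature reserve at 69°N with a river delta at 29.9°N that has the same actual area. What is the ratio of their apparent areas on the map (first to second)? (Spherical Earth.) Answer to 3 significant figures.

For the equirectangular projection with φ₀ = 0 (plate carrée), h = 1 along meridians and k = sec φ along parallels.
Areal scale at 69°: h·k = 1.000 × 2.790 = 2.790.
Areal scale at 29.9°: h·k = 1.000 × 1.154 = 1.154.
Ratio = 2.790/1.154 ≈ 2.42.

2.42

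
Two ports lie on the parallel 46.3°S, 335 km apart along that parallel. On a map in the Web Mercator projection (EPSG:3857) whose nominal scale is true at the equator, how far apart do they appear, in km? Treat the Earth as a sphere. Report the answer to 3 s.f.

The Mercator projection is conformal; its linear scale factor is the same in every direction and equals sec φ = 1/cos φ.
Along the parallel, k = sec 46.3° = 1/0.6909 = 1.447.
Map distance = 335 × 1.447 ≈ 485 km.

485 km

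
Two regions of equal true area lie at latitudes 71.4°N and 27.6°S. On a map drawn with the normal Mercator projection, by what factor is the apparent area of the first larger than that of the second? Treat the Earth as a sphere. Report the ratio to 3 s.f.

7.72

Mercator is conformal with k = sec φ, so areal scale = k² = sec²φ.
At 71.4°: sec²(71.4°) = 1/0.3190² = 9.829.
At 27.6°: sec²(27.6°) = 1/0.8862² = 1.273.
Ratio = 9.829/1.273 = cos²(27.6°)/cos²(71.4°) ≈ 7.72.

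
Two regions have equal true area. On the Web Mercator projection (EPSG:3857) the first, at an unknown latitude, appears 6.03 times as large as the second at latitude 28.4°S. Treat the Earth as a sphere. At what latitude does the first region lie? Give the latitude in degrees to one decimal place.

On Mercator, (apparent₁)/(apparent₂) = sec²φ₁ / sec²φ₂ when true areas are equal.
cos²φ₂ / cos²φ₁ = 6.03  ⇒  cos φ₁ = cos 28.4° / √6.03 = 0.8796/2.456 = 0.3582.
φ₁ = arccos(0.3582) ≈ 69.0°.

69.0°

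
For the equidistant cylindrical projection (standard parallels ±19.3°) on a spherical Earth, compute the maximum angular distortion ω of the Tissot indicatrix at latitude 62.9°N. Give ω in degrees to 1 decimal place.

In the equirectangular projection with standard parallel φ₀ = 19.3° (x = Rλ cos φ₀, y = Rφ), meridians are true-scale (h = 1) and the parallel scale is k = cos φ₀ / cos φ.
At 62.9°: h = 1.000, k = 2.072; principal scales a = 2.072, b = 1.000.
sin(ω/2) = (a − b)/(a + b) = 1.072/3.072 = 0.3489, so ω = 2 arcsin(0.3489) ≈ 40.8°.

40.8°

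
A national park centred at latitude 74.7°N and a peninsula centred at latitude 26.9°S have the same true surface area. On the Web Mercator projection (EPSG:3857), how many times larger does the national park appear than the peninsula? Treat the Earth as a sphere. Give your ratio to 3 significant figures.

On Mercator, area is exaggerated by sec²φ = 1/cos²φ.
At 74.7°: sec²(74.7°) = 1/0.2639² = 14.36.
At 26.9°: sec²(26.9°) = 1/0.8918² = 1.257.
Ratio = 14.36/1.257 = cos²(26.9°)/cos²(74.7°) ≈ 11.4.

11.4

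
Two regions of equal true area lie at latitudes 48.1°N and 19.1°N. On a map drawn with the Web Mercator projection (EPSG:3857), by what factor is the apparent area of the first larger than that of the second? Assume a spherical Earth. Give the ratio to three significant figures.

2.00

Mercator is conformal with k = sec φ, so areal scale = k² = sec²φ.
At 48.1°: sec²(48.1°) = 1/0.6678² = 2.242.
At 19.1°: sec²(19.1°) = 1/0.9449² = 1.120.
Ratio = 2.242/1.120 = cos²(19.1°)/cos²(48.1°) ≈ 2.00.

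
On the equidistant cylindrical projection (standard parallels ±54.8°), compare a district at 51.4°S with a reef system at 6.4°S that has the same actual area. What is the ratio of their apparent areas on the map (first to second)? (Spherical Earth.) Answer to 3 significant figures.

With standard parallel φ₀ = 54.8°, the equirectangular projection gives x = Rλ cos φ₀, y = Rφ, so h = 1 and k = cos 54.8° / cos φ.
Areal scale at 51.4°: h·k = 1.000 × 0.9239 = 0.9239.
Areal scale at 6.4°: h·k = 1.000 × 0.5800 = 0.5800.
Ratio = 0.9239/0.5800 ≈ 1.59.

1.59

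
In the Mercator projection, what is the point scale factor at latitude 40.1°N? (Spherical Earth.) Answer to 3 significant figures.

1.31

For Mercator, h = k = sec φ (a conformal cylindrical projection has a single point scale, 1/cos φ).
k = 1/cos 40.1° = 1/0.7649 = 1.307.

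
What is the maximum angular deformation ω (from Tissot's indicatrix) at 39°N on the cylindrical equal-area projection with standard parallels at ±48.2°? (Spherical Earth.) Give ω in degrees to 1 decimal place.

For cylindrical equal-area with standard parallel φ₀, h = cos φ / cos φ₀ and k = cos φ₀ / cos φ, so h·k = 1.
At 39°: h = 1.166, k = 0.8577; principal scales a = 1.166, b = 0.8577.
sin(ω/2) = (a − b)/(a + b) = 0.3083/2.024 = 0.1523, so ω = 2 arcsin(0.1523) ≈ 17.5°.

17.5°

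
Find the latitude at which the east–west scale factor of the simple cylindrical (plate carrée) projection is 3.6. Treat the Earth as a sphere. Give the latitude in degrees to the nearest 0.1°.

Plate carrée: h = 1, k = sec φ along parallels.
sec φ = 3.6  ⇒  cos φ = 0.2778  ⇒  φ ≈ 73.9°.

73.9°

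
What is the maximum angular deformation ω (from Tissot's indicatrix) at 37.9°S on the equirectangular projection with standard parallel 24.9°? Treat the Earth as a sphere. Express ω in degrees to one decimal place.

In the equirectangular projection with standard parallel φ₀ = 24.9° (x = Rλ cos φ₀, y = Rφ), meridians are true-scale (h = 1) and the parallel scale is k = cos φ₀ / cos φ.
At 37.9°: h = 1.000, k = 1.149; principal scales a = 1.149, b = 1.000.
sin(ω/2) = (a − b)/(a + b) = 0.1495/2.149 = 0.06955, so ω = 2 arcsin(0.06955) ≈ 8.0°.

8.0°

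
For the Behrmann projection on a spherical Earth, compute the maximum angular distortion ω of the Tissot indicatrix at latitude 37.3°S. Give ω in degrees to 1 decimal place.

9.7°

Behrmann is a cylindrical equal-area projection with standard parallels at ±30°. For cylindrical equal-area with standard parallel φ₀, h = cos φ / cos φ₀ and k = cos φ₀ / cos φ, so h·k = 1.
At 37.3°: h = 0.9185, k = 1.089; principal scales a = 1.089, b = 0.9185.
sin(ω/2) = (a − b)/(a + b) = 0.1702/2.007 = 0.08477, so ω = 2 arcsin(0.08477) ≈ 9.7°.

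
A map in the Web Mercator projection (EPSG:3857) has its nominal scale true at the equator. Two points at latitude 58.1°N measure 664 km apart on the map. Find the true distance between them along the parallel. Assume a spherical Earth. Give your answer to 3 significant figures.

351 km

The Mercator projection is conformal; its linear scale factor is the same in every direction and equals sec φ = 1/cos φ.
Along the parallel at 58.1°, map distances are exaggerated by k = sec 58.1° = 1.892.
True distance = 664 / 1.892 = 664 × cos 58.1° ≈ 351 km.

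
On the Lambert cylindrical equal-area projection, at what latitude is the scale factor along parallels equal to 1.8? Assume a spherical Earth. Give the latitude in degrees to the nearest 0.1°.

The Lambert cylindrical equal-area projection is the cylindrical equal-area projection with its standard parallel at the equator (φ₀ = 0). A cylindrical equal-area projection with standard parallel φ₀ has meridian scale h = cos φ / cos φ₀ and parallel scale k = cos φ₀ / cos φ (so areas are preserved, h·k = 1).
k = cos φ₀ / cos φ = 1.8  ⇒  cos φ = cos 0° / 1.8 = 0.5556.
φ = arccos(0.5556) ≈ 56.3°.

56.3°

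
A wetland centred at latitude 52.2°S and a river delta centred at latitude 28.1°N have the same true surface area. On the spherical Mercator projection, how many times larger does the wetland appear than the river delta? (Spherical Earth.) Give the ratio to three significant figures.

2.07

Mercator areal scale is sec²φ.
At 52.2°: sec²(52.2°) = 1/0.6129² = 2.662.
At 28.1°: sec²(28.1°) = 1/0.8821² = 1.285.
Ratio = 2.662/1.285 = cos²(28.1°)/cos²(52.2°) ≈ 2.07.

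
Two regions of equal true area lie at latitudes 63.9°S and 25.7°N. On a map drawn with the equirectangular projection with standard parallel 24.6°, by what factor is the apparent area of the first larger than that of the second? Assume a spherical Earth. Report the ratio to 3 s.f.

2.05

The equidistant cylindrical projection with φ₀ = 24.6° has h = 1 (meridians true) and k = cos φ₀ / cos φ along parallels.
Areal scale at 63.9°: h·k = 1.000 × 2.067 = 2.067.
Areal scale at 25.7°: h·k = 1.000 × 1.009 = 1.009.
Ratio = 2.067/1.009 ≈ 2.05.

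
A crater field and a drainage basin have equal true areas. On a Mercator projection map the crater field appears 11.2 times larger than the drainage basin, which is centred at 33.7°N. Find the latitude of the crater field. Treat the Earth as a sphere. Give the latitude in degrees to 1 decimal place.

On Mercator, (apparent₁)/(apparent₂) = sec²φ₁ / sec²φ₂ when true areas are equal.
cos²φ₂ / cos²φ₁ = 11.2  ⇒  cos φ₁ = cos 33.7° / √11.2 = 0.8320/3.347 = 0.2486.
φ₁ = arccos(0.2486) ≈ 75.6°.

75.6°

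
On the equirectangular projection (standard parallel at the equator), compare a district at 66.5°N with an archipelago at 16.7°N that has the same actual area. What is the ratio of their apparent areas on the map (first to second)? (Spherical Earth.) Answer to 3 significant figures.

Plate carrée maps x = Rλ, y = Rφ. The meridian scale is h = 1 and the parallel scale is k = 1/cos φ = sec φ.
Areal scale at 66.5°: h·k = 1.000 × 2.508 = 2.508.
Areal scale at 16.7°: h·k = 1.000 × 1.044 = 1.044.
Ratio = 2.508/1.044 ≈ 2.40.

2.40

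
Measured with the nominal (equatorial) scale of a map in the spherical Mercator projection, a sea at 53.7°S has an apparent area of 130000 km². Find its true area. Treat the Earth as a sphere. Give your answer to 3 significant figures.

45600 km²

The Mercator projection is conformal; its linear scale factor is the same in every direction and equals sec φ = 1/cos φ.
Areal scale = k² = sec²φ = 1/cos²(53.7°) = 1/0.5920² = 2.853.
True area = apparent / (areal scale) = 130000 / 2.853 ≈ 45600 km².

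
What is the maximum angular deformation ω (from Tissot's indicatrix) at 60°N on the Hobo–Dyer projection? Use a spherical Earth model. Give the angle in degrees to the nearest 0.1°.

51.1°

Hobo–Dyer is a cylindrical equal-area projection with standard parallels at ±37.5°. For cylindrical equal-area with standard parallel φ₀, h = cos φ / cos φ₀ and k = cos φ₀ / cos φ, so h·k = 1.
At 60°: h = 0.6302, k = 1.587; principal scales a = 1.587, b = 0.6302.
sin(ω/2) = (a − b)/(a + b) = 0.9565/2.217 = 0.4314, so ω = 2 arcsin(0.4314) ≈ 51.1°.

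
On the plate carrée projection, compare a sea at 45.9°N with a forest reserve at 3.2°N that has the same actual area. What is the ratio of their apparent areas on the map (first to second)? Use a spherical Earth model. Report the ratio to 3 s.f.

1.43

Plate carrée maps x = Rλ, y = Rφ. The meridian scale is h = 1 and the parallel scale is k = 1/cos φ = sec φ.
Areal scale at 45.9°: h·k = 1.000 × 1.437 = 1.437.
Areal scale at 3.2°: h·k = 1.000 × 1.002 = 1.002.
Ratio = 1.437/1.002 ≈ 1.43.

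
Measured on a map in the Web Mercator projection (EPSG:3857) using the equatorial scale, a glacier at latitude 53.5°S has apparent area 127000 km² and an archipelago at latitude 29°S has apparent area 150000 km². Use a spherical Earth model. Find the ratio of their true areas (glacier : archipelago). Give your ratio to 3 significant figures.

0.392

Since Mercator area scale is 1/cos²φ, the true area equals the apparent area multiplied by cos²φ.
True area of glacier: 127000 × cos²(53.5°) = 127000 × 0.3538 = 44930 km².
True area of archipelago: 150000 × cos²(29°) = 150000 × 0.7650 = 114700 km².
Ratio = 44930 / 114700 ≈ 0.392.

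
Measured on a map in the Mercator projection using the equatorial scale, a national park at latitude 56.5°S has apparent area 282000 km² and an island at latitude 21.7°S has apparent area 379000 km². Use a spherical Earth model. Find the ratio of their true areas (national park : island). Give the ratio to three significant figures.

Since Mercator area scale is 1/cos²φ, the true area equals the apparent area multiplied by cos²φ.
True area of national park: 282000 × cos²(56.5°) = 282000 × 0.3046 = 85910 km².
True area of island: 379000 × cos²(21.7°) = 379000 × 0.8633 = 327200 km².
Ratio = 85910 / 327200 ≈ 0.263.

0.263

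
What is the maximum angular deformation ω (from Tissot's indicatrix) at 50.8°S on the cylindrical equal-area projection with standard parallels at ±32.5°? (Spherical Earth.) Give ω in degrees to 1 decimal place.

32.6°

Cylindrical equal-area (φ₀ = 32.5°): h = cos φ / cos 32.5° along meridians, k = cos 32.5° / cos φ along parallels; h·k = 1.
At 50.8°: h = 0.7494, k = 1.334; principal scales a = 1.334, b = 0.7494.
sin(ω/2) = (a − b)/(a + b) = 0.5850/2.084 = 0.2807, so ω = 2 arcsin(0.2807) ≈ 32.6°.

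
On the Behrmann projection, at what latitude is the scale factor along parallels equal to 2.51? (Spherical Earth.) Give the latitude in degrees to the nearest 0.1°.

69.8°

The Behrmann projection is cylindrical equal-area with φ₀ = 30°. Cylindrical equal-area (φ₀ = 30°): h = cos φ / cos 30° along meridians, k = cos 30° / cos φ along parallels; h·k = 1.
k = cos φ₀ / cos φ = 2.51  ⇒  cos φ = cos 30° / 2.51 = 0.3450.
φ = arccos(0.3450) ≈ 69.8°.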